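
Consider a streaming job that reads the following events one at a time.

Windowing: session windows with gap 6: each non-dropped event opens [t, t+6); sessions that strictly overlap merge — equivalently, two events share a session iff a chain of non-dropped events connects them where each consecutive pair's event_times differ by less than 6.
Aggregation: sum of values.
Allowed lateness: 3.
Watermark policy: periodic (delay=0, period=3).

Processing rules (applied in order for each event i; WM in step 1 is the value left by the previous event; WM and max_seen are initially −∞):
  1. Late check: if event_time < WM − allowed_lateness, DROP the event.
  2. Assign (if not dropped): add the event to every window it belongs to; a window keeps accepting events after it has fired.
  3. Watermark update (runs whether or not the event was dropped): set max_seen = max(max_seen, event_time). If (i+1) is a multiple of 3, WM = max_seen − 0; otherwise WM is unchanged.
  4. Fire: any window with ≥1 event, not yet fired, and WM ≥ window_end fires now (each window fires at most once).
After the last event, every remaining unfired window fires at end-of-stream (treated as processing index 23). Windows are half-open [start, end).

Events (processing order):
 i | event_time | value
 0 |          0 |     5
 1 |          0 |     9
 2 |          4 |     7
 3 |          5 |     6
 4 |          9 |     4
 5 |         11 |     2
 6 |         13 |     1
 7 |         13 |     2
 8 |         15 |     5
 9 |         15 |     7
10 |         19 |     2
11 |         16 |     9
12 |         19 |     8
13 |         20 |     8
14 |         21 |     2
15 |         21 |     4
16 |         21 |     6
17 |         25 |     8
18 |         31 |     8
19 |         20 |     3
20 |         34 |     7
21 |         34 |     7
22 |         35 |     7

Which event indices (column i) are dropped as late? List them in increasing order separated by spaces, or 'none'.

i=0 t=0 v=5: → [0,6); WM=−∞
i=1 t=0 v=9: → [0,6); WM=−∞
i=2 t=4 v=7: → [0,10); WM=4
i=3 t=5 v=6: → [0,11); WM=4
i=4 t=9 v=4: → [0,15); WM=4
i=5 t=11 v=2: → [0,17); WM=11
i=6 t=13 v=1: → [0,19); WM=11
i=7 t=13 v=2: → [0,19); WM=11
i=8 t=15 v=5: → [0,21); WM=15
i=9 t=15 v=7: → [0,21); WM=15
i=10 t=19 v=2: → [0,25); WM=15
i=11 t=16 v=9: → [0,25); WM=19
i=12 t=19 v=8: → [0,25); WM=19
i=13 t=20 v=8: → [0,26); WM=19
i=14 t=21 v=2: → [0,27); WM=21
i=15 t=21 v=4: → [0,27); WM=21
i=16 t=21 v=6: → [0,27); WM=21
i=17 t=25 v=8: → [0,31); WM=25
i=18 t=31 v=8: → [31,37); WM=25
i=19 t=20 v=3: DROP (t<25-3); WM=25
i=20 t=34 v=7: → [31,40); WM=34
i=21 t=34 v=7: → [31,40); WM=34
i=22 t=35 v=7: → [31,41); WM=34

19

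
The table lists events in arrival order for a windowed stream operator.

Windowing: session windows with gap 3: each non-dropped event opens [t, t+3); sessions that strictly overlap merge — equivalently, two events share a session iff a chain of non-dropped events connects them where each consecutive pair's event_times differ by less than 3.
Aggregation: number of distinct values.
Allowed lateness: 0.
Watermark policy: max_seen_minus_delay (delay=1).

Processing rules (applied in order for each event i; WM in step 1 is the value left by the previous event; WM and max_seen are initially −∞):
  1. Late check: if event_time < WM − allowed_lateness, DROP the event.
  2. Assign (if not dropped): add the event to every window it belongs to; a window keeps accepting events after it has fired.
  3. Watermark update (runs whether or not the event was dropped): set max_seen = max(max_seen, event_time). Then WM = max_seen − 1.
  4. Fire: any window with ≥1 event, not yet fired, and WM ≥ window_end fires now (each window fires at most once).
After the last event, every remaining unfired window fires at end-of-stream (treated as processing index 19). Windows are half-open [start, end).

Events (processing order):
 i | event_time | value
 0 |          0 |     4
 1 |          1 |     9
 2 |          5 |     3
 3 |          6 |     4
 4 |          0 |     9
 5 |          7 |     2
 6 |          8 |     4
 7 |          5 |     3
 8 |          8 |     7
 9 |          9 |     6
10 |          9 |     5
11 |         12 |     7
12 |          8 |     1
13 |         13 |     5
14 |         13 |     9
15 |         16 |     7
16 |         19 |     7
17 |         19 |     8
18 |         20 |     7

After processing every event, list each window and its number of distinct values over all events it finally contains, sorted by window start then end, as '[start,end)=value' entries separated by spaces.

i=0 t=0 v=4: → [0,3); WM=-1
i=1 t=1 v=9: → [0,4); WM=0
i=2 t=5 v=3: → [5,8); WM=4
i=3 t=6 v=4: → [5,9); WM=5
i=4 t=0 v=9: DROP (t<5-0); WM=5
i=5 t=7 v=2: → [5,10); WM=6
i=6 t=8 v=4: → [5,11); WM=7
i=7 t=5 v=3: DROP (t<7-0); WM=7
i=8 t=8 v=7: → [5,11); WM=7
i=9 t=9 v=6: → [5,12); WM=8
i=10 t=9 v=5: → [5,12); WM=8
i=11 t=12 v=7: → [12,15); WM=11
i=12 t=8 v=1: DROP (t<11-0); WM=11
i=13 t=13 v=5: → [12,16); WM=12
i=14 t=13 v=9: → [12,16); WM=12
i=15 t=16 v=7: → [16,19); WM=15
i=16 t=19 v=7: → [19,22); WM=18
i=17 t=19 v=8: → [19,22); WM=18
i=18 t=20 v=7: → [19,23); WM=19

[0,4)=2 [5,12)=6 [12,16)=3 [16,19)=1 [19,23)=2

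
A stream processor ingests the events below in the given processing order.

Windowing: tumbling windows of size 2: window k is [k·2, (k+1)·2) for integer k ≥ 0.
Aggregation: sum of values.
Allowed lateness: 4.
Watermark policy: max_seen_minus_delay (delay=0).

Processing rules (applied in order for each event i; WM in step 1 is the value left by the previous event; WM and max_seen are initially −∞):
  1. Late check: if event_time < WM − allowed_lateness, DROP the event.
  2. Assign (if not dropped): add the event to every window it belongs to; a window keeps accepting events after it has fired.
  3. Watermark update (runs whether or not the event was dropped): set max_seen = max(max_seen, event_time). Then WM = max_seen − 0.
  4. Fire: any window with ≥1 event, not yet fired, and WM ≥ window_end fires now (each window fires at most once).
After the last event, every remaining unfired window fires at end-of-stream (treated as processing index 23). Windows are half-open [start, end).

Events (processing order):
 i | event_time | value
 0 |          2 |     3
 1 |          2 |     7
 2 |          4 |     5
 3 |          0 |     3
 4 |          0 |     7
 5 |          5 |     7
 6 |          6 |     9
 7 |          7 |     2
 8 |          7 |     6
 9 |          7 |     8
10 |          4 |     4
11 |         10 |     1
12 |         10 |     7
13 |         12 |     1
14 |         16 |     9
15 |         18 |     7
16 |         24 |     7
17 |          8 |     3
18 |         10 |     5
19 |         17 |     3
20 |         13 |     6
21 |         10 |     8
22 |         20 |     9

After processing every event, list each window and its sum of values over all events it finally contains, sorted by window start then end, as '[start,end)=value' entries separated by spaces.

[0,2)=10 [2,4)=10 [4,6)=16 [6,8)=25 [10,12)=8 [12,14)=1 [16,18)=9 [18,20)=7 [20,22)=9 [24,26)=7

i=0 t=2 v=3: → [2,4); WM=2
i=1 t=2 v=7: → [2,4); WM=2
i=2 t=4 v=5: → [4,6); WM=4; [2,4) fires=10
i=3 t=0 v=3: → [0,2); WM=4; [0,2) fires=3
i=4 t=0 v=7: → [0,2); WM=4
i=5 t=5 v=7: → [4,6); WM=5
i=6 t=6 v=9: → [6,8); WM=6; [4,6) fires=12
i=7 t=7 v=2: → [6,8); WM=7
i=8 t=7 v=6: → [6,8); WM=7
i=9 t=7 v=8: → [6,8); WM=7
i=10 t=4 v=4: → [4,6); WM=7
i=11 t=10 v=1: → [10,12); WM=10; [6,8) fires=25
i=12 t=10 v=7: → [10,12); WM=10
i=13 t=12 v=1: → [12,14); WM=12; [10,12) fires=8
i=14 t=16 v=9: → [16,18); WM=16; [12,14) fires=1
i=15 t=18 v=7: → [18,20); WM=18; [16,18) fires=9
i=16 t=24 v=7: → [24,26); WM=24; [18,20) fires=7
i=17 t=8 v=3: DROP (t<24-4); WM=24
i=18 t=10 v=5: DROP (t<24-4); WM=24
i=19 t=17 v=3: DROP (t<24-4); WM=24
i=20 t=13 v=6: DROP (t<24-4); WM=24
i=21 t=10 v=8: DROP (t<24-4); WM=24
i=22 t=20 v=9: → [20,22); WM=24; [20,22) fires=9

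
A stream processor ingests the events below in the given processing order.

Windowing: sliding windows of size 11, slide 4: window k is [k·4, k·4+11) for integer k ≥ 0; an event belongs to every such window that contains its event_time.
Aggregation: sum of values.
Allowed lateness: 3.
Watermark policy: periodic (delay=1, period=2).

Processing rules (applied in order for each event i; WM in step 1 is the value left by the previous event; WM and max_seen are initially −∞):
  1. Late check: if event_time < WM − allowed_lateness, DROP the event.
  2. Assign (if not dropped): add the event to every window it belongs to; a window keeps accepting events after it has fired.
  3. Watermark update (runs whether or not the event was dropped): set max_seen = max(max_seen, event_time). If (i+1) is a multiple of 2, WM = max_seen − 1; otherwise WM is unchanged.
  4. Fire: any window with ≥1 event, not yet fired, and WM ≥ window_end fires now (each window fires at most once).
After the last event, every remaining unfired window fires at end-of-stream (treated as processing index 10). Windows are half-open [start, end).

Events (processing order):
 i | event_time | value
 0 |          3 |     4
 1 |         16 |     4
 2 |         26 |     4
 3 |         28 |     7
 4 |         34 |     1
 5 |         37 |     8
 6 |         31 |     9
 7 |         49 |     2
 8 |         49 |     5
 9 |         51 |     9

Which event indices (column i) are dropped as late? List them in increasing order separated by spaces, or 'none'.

i=0 t=3 v=4: → [0,11); WM=−∞
i=1 t=16 v=4: → [16,27),[12,23),[8,19); WM=15; [0,11) fires=4
i=2 t=26 v=4: → [24,35),[20,31),[16,27); WM=15
i=3 t=28 v=7: → [28,39),[24,35),[20,31); WM=27; [8,19) fires=4 [12,23) fires=4 [16,27) fires=8
i=4 t=34 v=1: → [32,43),[28,39),[24,35); WM=27
i=5 t=37 v=8: → [36,47),[32,43),[28,39); WM=36; [20,31) fires=11 [24,35) fires=12
i=6 t=31 v=9: DROP (t<36-3); WM=36
i=7 t=49 v=2: → [48,59),[44,55),[40,51); WM=48; [28,39) fires=16 [32,43) fires=9 [36,47) fires=8
i=8 t=49 v=5: → [48,59),[44,55),[40,51); WM=48
i=9 t=51 v=9: → [48,59),[44,55); WM=50

6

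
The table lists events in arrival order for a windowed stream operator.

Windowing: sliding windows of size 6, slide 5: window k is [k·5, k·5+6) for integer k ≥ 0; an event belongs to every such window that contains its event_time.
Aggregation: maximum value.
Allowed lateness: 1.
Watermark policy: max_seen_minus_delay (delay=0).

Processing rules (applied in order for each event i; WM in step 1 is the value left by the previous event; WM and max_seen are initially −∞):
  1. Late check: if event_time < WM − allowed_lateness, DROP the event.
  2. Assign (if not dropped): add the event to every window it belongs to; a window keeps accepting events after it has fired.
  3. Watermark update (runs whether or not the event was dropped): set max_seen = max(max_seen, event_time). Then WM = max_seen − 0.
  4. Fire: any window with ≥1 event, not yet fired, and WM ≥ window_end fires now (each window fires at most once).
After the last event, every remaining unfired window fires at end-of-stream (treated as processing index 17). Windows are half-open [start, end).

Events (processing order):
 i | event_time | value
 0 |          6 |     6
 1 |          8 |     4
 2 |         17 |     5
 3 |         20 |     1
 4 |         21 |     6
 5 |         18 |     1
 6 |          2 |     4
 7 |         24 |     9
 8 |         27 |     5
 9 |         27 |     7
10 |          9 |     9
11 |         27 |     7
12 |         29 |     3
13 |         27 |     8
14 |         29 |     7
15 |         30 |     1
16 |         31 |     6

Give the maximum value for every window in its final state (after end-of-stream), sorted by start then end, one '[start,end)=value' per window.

i=0 t=6 v=6: → [5,11); WM=6
i=1 t=8 v=4: → [5,11); WM=8
i=2 t=17 v=5: → [15,21); WM=17; [5,11) fires=6
i=3 t=20 v=1: → [20,26),[15,21); WM=20
i=4 t=21 v=6: → [20,26); WM=21; [15,21) fires=5
i=5 t=18 v=1: DROP (t<21-1); WM=21
i=6 t=2 v=4: DROP (t<21-1); WM=21
i=7 t=24 v=9: → [20,26); WM=24
i=8 t=27 v=5: → [25,31); WM=27; [20,26) fires=9
i=9 t=27 v=7: → [25,31); WM=27
i=10 t=9 v=9: DROP (t<27-1); WM=27
i=11 t=27 v=7: → [25,31); WM=27
i=12 t=29 v=3: → [25,31); WM=29
i=13 t=27 v=8: DROP (t<29-1); WM=29
i=14 t=29 v=7: → [25,31); WM=29
i=15 t=30 v=1: → [30,36),[25,31); WM=30
i=16 t=31 v=6: → [30,36); WM=31; [25,31) fires=7

[5,11)=6 [15,21)=5 [20,26)=9 [25,31)=7 [30,36)=6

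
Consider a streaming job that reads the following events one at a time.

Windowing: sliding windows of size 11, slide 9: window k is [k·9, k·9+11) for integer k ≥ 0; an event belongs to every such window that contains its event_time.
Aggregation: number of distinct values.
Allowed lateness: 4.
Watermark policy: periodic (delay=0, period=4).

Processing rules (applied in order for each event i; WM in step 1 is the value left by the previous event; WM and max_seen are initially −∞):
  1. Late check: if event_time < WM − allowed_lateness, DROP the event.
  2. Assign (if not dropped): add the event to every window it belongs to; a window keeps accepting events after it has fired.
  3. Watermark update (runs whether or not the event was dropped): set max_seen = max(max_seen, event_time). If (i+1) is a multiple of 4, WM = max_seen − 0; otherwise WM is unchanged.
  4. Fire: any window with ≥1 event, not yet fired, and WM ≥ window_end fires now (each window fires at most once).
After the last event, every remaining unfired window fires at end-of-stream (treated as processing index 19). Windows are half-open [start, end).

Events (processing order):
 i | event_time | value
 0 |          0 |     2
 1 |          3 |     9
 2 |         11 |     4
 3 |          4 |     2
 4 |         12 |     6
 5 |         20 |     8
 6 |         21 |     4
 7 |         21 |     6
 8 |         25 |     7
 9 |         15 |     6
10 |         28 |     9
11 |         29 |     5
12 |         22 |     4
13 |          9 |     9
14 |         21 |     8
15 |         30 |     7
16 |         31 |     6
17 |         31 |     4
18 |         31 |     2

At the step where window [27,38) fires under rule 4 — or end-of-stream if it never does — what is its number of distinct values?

i=0 t=0 v=2: → [0,11); WM=−∞
i=1 t=3 v=9: → [0,11); WM=−∞
i=2 t=11 v=4: → [9,20); WM=−∞
i=3 t=4 v=2: → [0,11); WM=11; [0,11) fires=2
i=4 t=12 v=6: → [9,20); WM=11
i=5 t=20 v=8: → [18,29); WM=11
i=6 t=21 v=4: → [18,29); WM=11
i=7 t=21 v=6: → [18,29); WM=21; [9,20) fires=2
i=8 t=25 v=7: → [18,29); WM=21
i=9 t=15 v=6: DROP (t<21-4); WM=21
i=10 t=28 v=9: → [27,38),[18,29); WM=21
i=11 t=29 v=5: → [27,38); WM=29; [18,29) fires=5
i=12 t=22 v=4: DROP (t<29-4); WM=29
i=13 t=9 v=9: DROP (t<29-4); WM=29
i=14 t=21 v=8: DROP (t<29-4); WM=29
i=15 t=30 v=7: → [27,38); WM=30
i=16 t=31 v=6: → [27,38); WM=30
i=17 t=31 v=4: → [27,38); WM=30
i=18 t=31 v=2: → [27,38); WM=30

6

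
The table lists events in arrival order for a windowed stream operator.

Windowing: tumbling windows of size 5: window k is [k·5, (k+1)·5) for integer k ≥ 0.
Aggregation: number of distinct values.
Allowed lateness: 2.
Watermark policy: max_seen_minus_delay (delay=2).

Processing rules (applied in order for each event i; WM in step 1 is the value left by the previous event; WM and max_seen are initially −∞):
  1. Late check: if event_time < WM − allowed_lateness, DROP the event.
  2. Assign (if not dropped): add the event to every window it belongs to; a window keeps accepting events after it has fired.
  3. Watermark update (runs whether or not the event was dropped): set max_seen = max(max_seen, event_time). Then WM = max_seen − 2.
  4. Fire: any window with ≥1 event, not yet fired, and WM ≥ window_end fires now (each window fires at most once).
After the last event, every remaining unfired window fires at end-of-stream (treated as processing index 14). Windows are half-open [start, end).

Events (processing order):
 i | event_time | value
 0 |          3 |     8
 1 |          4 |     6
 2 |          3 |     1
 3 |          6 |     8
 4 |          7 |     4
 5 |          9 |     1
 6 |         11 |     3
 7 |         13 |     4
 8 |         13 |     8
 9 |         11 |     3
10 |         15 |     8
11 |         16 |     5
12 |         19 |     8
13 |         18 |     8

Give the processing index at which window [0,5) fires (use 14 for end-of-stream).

4

i=0 t=3 v=8: → [0,5); WM=1
i=1 t=4 v=6: → [0,5); WM=2
i=2 t=3 v=1: → [0,5); WM=2
i=3 t=6 v=8: → [5,10); WM=4
i=4 t=7 v=4: → [5,10); WM=5; [0,5) fires=3
i=5 t=9 v=1: → [5,10); WM=7
i=6 t=11 v=3: → [10,15); WM=9
i=7 t=13 v=4: → [10,15); WM=11; [5,10) fires=3
i=8 t=13 v=8: → [10,15); WM=11
i=9 t=11 v=3: → [10,15); WM=11
i=10 t=15 v=8: → [15,20); WM=13
i=11 t=16 v=5: → [15,20); WM=14
i=12 t=19 v=8: → [15,20); WM=17; [10,15) fires=3
i=13 t=18 v=8: → [15,20); WM=17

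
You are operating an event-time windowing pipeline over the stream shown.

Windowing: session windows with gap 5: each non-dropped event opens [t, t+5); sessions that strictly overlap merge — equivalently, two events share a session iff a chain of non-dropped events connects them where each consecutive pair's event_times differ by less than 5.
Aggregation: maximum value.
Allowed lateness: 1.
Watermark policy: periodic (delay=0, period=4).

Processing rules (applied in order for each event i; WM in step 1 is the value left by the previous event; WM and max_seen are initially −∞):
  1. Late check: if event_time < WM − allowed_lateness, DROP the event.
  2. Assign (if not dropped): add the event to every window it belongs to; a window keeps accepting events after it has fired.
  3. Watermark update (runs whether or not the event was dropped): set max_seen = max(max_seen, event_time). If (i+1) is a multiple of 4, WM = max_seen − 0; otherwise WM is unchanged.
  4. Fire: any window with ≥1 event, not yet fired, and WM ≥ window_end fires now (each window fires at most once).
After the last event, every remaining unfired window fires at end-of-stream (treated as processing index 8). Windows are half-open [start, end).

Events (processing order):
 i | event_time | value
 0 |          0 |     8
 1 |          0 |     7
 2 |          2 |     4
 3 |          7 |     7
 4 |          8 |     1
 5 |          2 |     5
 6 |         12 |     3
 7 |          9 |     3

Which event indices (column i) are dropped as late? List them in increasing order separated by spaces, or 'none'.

5

i=0 t=0 v=8: → [0,5); WM=−∞
i=1 t=0 v=7: → [0,5); WM=−∞
i=2 t=2 v=4: → [0,7); WM=−∞
i=3 t=7 v=7: → [7,12); WM=7
i=4 t=8 v=1: → [7,13); WM=7
i=5 t=2 v=5: DROP (t<7-1); WM=7
i=6 t=12 v=3: → [7,17); WM=7
i=7 t=9 v=3: → [7,17); WM=12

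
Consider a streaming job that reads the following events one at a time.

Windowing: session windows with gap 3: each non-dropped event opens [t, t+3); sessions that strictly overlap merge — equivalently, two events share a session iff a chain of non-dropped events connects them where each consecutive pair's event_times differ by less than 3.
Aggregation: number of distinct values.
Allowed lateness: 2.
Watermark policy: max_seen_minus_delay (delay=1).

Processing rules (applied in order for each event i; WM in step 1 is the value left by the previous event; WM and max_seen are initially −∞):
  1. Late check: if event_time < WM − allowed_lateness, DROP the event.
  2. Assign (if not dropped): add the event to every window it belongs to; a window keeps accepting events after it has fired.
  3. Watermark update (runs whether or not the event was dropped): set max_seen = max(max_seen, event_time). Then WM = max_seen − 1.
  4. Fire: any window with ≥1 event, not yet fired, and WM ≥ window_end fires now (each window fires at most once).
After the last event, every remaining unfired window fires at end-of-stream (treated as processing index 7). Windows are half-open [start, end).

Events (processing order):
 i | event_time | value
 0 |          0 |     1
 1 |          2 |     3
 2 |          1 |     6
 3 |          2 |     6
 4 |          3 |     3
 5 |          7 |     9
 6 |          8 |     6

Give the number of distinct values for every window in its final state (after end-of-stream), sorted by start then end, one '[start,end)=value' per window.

i=0 t=0 v=1: → [0,3); WM=-1
i=1 t=2 v=3: → [0,5); WM=1
i=2 t=1 v=6: → [0,5); WM=1
i=3 t=2 v=6: → [0,5); WM=1
i=4 t=3 v=3: → [0,6); WM=2
i=5 t=7 v=9: → [7,10); WM=6
i=6 t=8 v=6: → [7,11); WM=7

[0,6)=3 [7,11)=2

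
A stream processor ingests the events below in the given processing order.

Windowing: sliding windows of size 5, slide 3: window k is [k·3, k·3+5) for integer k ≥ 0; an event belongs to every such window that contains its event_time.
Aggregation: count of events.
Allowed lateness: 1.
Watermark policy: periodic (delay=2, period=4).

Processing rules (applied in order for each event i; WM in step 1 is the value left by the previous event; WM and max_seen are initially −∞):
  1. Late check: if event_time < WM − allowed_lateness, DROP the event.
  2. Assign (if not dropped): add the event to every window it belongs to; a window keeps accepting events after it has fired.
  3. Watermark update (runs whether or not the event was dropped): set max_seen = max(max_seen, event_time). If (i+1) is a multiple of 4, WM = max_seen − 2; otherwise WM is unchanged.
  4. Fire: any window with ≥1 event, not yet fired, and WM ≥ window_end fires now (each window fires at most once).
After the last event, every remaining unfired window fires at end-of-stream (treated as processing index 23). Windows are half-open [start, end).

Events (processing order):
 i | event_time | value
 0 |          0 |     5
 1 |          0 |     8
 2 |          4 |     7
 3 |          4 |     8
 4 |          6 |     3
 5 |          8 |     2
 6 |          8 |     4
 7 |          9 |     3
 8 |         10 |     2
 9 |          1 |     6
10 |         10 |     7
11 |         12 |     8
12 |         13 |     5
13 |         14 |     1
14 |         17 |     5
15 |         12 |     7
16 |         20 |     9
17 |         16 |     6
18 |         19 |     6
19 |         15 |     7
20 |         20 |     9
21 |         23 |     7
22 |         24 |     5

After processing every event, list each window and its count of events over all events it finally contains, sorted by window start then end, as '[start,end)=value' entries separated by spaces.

i=0 t=0 v=5: → [0,5); WM=−∞
i=1 t=0 v=8: → [0,5); WM=−∞
i=2 t=4 v=7: → [3,8),[0,5); WM=−∞
i=3 t=4 v=8: → [3,8),[0,5); WM=2
i=4 t=6 v=3: → [6,11),[3,8); WM=2
i=5 t=8 v=2: → [6,11); WM=2
i=6 t=8 v=4: → [6,11); WM=2
i=7 t=9 v=3: → [9,14),[6,11); WM=7; [0,5) fires=4
i=8 t=10 v=2: → [9,14),[6,11); WM=7
i=9 t=1 v=6: DROP (t<7-1); WM=7
i=10 t=10 v=7: → [9,14),[6,11); WM=7
i=11 t=12 v=8: → [12,17),[9,14); WM=10; [3,8) fires=3
i=12 t=13 v=5: → [12,17),[9,14); WM=10
i=13 t=14 v=1: → [12,17); WM=10
i=14 t=17 v=5: → [15,20); WM=10
i=15 t=12 v=7: → [12,17),[9,14); WM=15; [6,11) fires=6 [9,14) fires=6
i=16 t=20 v=9: → [18,23); WM=15
i=17 t=16 v=6: → [15,20),[12,17); WM=15
i=18 t=19 v=6: → [18,23),[15,20); WM=15
i=19 t=15 v=7: → [15,20),[12,17); WM=18; [12,17) fires=6
i=20 t=20 v=9: → [18,23); WM=18
i=21 t=23 v=7: → [21,26); WM=18
i=22 t=24 v=5: → [24,29),[21,26); WM=18

[0,5)=4 [3,8)=3 [6,11)=6 [9,14)=6 [12,17)=6 [15,20)=4 [18,23)=3 [21,26)=2 [24,29)=1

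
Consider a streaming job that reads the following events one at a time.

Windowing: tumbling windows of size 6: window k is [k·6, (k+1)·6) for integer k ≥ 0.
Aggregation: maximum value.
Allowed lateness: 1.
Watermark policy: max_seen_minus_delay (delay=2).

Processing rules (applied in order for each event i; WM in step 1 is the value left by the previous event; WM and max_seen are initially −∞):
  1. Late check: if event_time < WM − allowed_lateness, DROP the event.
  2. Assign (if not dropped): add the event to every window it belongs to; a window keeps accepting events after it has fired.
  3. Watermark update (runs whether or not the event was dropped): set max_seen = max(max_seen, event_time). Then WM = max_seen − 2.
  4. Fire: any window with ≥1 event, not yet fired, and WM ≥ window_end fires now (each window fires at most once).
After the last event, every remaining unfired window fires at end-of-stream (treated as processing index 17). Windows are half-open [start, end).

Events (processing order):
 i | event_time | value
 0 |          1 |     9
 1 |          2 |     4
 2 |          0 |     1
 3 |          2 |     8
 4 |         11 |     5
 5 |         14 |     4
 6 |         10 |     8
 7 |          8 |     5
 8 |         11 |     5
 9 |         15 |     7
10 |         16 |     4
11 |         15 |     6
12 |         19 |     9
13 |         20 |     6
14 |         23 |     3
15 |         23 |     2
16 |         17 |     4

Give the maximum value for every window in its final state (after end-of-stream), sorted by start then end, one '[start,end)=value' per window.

i=0 t=1 v=9: → [0,6); WM=-1
i=1 t=2 v=4: → [0,6); WM=0
i=2 t=0 v=1: → [0,6); WM=0
i=3 t=2 v=8: → [0,6); WM=0
i=4 t=11 v=5: → [6,12); WM=9; [0,6) fires=9
i=5 t=14 v=4: → [12,18); WM=12; [6,12) fires=5
i=6 t=10 v=8: DROP (t<12-1); WM=12
i=7 t=8 v=5: DROP (t<12-1); WM=12
i=8 t=11 v=5: → [6,12); WM=12
i=9 t=15 v=7: → [12,18); WM=13
i=10 t=16 v=4: → [12,18); WM=14
i=11 t=15 v=6: → [12,18); WM=14
i=12 t=19 v=9: → [18,24); WM=17
i=13 t=20 v=6: → [18,24); WM=18; [12,18) fires=7
i=14 t=23 v=3: → [18,24); WM=21
i=15 t=23 v=2: → [18,24); WM=21
i=16 t=17 v=4: DROP (t<21-1); WM=21

[0,6)=9 [6,12)=5 [12,18)=7 [18,24)=9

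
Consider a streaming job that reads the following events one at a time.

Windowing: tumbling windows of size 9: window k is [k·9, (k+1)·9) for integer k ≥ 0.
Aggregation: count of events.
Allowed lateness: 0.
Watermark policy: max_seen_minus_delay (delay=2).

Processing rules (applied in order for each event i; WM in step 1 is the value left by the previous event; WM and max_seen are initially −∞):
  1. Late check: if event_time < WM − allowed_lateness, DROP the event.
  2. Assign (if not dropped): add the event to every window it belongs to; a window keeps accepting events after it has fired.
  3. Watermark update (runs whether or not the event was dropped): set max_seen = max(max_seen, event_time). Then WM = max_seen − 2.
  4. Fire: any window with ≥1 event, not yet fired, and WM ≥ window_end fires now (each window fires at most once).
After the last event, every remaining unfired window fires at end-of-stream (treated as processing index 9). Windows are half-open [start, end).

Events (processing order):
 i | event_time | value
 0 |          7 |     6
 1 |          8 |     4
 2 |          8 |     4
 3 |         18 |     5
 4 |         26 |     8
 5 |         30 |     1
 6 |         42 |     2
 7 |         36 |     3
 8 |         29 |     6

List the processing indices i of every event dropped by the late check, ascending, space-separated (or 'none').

7 8

i=0 t=7 v=6: → [0,9); WM=5
i=1 t=8 v=4: → [0,9); WM=6
i=2 t=8 v=4: → [0,9); WM=6
i=3 t=18 v=5: → [18,27); WM=16; [0,9) fires=3
i=4 t=26 v=8: → [18,27); WM=24
i=5 t=30 v=1: → [27,36); WM=28; [18,27) fires=2
i=6 t=42 v=2: → [36,45); WM=40; [27,36) fires=1
i=7 t=36 v=3: DROP (t<40-0); WM=40
i=8 t=29 v=6: DROP (t<40-0); WM=40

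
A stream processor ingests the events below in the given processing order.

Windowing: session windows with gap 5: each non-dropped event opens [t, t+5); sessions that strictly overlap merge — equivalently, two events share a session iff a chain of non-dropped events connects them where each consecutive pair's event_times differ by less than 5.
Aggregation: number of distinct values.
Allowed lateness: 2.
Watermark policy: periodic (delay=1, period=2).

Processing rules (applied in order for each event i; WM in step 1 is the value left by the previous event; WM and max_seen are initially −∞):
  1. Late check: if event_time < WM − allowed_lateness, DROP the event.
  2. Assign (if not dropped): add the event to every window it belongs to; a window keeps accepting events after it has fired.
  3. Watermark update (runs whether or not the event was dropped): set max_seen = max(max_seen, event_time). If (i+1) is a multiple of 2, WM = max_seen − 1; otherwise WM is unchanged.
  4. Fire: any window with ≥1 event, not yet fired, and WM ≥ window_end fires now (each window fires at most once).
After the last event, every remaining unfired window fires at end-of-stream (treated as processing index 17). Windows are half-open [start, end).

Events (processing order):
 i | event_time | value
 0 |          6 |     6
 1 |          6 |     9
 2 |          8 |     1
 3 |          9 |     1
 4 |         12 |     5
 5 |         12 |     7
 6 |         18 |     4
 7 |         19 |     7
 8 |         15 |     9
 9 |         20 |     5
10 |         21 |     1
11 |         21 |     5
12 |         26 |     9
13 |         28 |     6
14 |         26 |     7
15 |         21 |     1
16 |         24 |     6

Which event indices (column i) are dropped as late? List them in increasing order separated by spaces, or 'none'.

8 15 16

i=0 t=6 v=6: → [6,11); WM=−∞
i=1 t=6 v=9: → [6,11); WM=5
i=2 t=8 v=1: → [6,13); WM=5
i=3 t=9 v=1: → [6,14); WM=8
i=4 t=12 v=5: → [6,17); WM=8
i=5 t=12 v=7: → [6,17); WM=11
i=6 t=18 v=4: → [18,23); WM=11
i=7 t=19 v=7: → [18,24); WM=18
i=8 t=15 v=9: DROP (t<18-2); WM=18
i=9 t=20 v=5: → [18,25); WM=19
i=10 t=21 v=1: → [18,26); WM=19
i=11 t=21 v=5: → [18,26); WM=20
i=12 t=26 v=9: → [26,31); WM=20
i=13 t=28 v=6: → [26,33); WM=27
i=14 t=26 v=7: → [26,33); WM=27
i=15 t=21 v=1: DROP (t<27-2); WM=27
i=16 t=24 v=6: DROP (t<27-2); WM=27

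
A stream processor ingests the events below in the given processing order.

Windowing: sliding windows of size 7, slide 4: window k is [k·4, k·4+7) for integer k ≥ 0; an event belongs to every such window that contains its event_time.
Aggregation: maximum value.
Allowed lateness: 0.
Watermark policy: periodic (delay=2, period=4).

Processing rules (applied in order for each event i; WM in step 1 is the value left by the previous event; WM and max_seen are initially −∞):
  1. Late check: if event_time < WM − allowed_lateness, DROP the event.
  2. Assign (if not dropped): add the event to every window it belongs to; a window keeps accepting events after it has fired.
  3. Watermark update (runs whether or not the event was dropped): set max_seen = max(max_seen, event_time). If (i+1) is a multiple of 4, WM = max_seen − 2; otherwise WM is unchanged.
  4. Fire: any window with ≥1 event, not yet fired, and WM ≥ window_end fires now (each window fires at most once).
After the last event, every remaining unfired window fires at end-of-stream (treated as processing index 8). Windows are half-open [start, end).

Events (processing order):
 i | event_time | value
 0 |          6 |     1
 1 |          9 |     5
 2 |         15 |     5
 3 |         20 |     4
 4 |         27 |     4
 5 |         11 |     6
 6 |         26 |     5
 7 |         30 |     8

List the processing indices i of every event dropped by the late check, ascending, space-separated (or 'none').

i=0 t=6 v=1: → [4,11),[0,7); WM=−∞
i=1 t=9 v=5: → [8,15),[4,11); WM=−∞
i=2 t=15 v=5: → [12,19); WM=−∞
i=3 t=20 v=4: → [20,27),[16,23); WM=18; [0,7) fires=1 [4,11) fires=5 [8,15) fires=5
i=4 t=27 v=4: → [24,31); WM=18
i=5 t=11 v=6: DROP (t<18-0); WM=18
i=6 t=26 v=5: → [24,31),[20,27); WM=18
i=7 t=30 v=8: → [28,35),[24,31); WM=28; [12,19) fires=5 [16,23) fires=4 [20,27) fires=5

5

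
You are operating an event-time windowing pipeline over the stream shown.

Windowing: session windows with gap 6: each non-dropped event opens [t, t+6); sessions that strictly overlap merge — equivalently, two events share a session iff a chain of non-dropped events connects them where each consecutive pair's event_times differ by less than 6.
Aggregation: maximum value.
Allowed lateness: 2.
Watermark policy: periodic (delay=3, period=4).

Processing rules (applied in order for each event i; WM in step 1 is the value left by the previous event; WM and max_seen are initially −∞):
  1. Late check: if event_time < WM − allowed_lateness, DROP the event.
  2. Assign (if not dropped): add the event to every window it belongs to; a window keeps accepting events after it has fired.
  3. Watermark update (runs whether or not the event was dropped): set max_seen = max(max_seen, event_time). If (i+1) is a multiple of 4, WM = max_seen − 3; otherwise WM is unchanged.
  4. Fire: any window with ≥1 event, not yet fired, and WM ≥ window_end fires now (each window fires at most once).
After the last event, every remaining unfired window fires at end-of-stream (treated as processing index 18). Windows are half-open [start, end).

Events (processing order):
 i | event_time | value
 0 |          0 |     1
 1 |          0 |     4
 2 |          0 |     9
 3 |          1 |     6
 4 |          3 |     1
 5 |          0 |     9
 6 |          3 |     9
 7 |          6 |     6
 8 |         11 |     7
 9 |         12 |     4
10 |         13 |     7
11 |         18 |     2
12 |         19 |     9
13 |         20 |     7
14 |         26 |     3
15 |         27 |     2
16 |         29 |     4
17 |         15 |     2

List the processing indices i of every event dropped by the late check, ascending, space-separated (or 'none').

17

i=0 t=0 v=1: → [0,6); WM=−∞
i=1 t=0 v=4: → [0,6); WM=−∞
i=2 t=0 v=9: → [0,6); WM=−∞
i=3 t=1 v=6: → [0,7); WM=-2
i=4 t=3 v=1: → [0,9); WM=-2
i=5 t=0 v=9: → [0,9); WM=-2
i=6 t=3 v=9: → [0,9); WM=-2
i=7 t=6 v=6: → [0,12); WM=3
i=8 t=11 v=7: → [0,17); WM=3
i=9 t=12 v=4: → [0,18); WM=3
i=10 t=13 v=7: → [0,19); WM=3
i=11 t=18 v=2: → [0,24); WM=15
i=12 t=19 v=9: → [0,25); WM=15
i=13 t=20 v=7: → [0,26); WM=15
i=14 t=26 v=3: → [26,32); WM=15
i=15 t=27 v=2: → [26,33); WM=24
i=16 t=29 v=4: → [26,35); WM=24
i=17 t=15 v=2: DROP (t<24-2); WM=24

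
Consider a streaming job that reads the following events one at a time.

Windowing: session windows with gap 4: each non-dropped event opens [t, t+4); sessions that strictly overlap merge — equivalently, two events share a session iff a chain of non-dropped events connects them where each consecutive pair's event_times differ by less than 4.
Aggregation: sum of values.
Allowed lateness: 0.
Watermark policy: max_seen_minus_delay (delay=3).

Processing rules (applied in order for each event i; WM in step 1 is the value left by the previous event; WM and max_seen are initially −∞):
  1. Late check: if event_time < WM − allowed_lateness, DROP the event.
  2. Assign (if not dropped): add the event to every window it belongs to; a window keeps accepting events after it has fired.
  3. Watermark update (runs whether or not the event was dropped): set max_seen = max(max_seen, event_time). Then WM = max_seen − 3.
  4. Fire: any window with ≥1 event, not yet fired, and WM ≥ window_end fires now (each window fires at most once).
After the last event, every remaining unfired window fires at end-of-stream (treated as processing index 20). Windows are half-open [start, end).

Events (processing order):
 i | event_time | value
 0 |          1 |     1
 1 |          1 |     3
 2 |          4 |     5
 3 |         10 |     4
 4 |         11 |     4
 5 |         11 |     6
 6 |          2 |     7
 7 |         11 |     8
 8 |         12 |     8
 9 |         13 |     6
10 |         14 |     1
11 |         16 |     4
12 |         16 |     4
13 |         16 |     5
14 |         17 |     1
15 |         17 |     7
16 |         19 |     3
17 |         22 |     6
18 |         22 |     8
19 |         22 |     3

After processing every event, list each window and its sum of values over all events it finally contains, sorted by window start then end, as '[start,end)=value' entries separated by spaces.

i=0 t=1 v=1: → [1,5); WM=-2
i=1 t=1 v=3: → [1,5); WM=-2
i=2 t=4 v=5: → [1,8); WM=1
i=3 t=10 v=4: → [10,14); WM=7
i=4 t=11 v=4: → [10,15); WM=8
i=5 t=11 v=6: → [10,15); WM=8
i=6 t=2 v=7: DROP (t<8-0); WM=8
i=7 t=11 v=8: → [10,15); WM=8
i=8 t=12 v=8: → [10,16); WM=9
i=9 t=13 v=6: → [10,17); WM=10
i=10 t=14 v=1: → [10,18); WM=11
i=11 t=16 v=4: → [10,20); WM=13
i=12 t=16 v=4: → [10,20); WM=13
i=13 t=16 v=5: → [10,20); WM=13
i=14 t=17 v=1: → [10,21); WM=14
i=15 t=17 v=7: → [10,21); WM=14
i=16 t=19 v=3: → [10,23); WM=16
i=17 t=22 v=6: → [10,26); WM=19
i=18 t=22 v=8: → [10,26); WM=19
i=19 t=22 v=3: → [10,26); WM=19

[1,8)=9 [10,26)=78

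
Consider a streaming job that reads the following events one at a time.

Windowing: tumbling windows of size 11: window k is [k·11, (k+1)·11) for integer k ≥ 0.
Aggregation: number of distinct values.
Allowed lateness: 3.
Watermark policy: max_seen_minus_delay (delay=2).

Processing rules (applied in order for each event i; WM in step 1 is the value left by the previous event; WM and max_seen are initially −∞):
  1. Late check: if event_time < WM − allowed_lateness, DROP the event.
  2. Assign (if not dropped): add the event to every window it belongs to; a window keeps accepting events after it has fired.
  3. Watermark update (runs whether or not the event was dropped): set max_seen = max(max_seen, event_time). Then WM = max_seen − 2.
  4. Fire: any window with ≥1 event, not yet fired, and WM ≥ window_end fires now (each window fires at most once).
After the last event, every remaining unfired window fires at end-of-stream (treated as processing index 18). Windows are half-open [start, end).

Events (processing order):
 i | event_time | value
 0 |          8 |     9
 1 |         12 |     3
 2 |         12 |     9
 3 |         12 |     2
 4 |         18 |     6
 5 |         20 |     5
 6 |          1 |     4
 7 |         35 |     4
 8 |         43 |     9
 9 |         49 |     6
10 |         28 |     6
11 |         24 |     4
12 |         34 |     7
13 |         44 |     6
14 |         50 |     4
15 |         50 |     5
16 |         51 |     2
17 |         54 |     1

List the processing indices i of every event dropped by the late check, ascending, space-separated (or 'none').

6 10 11 12

i=0 t=8 v=9: → [0,11); WM=6
i=1 t=12 v=3: → [11,22); WM=10
i=2 t=12 v=9: → [11,22); WM=10
i=3 t=12 v=2: → [11,22); WM=10
i=4 t=18 v=6: → [11,22); WM=16; [0,11) fires=1
i=5 t=20 v=5: → [11,22); WM=18
i=6 t=1 v=4: DROP (t<18-3); WM=18
i=7 t=35 v=4: → [33,44); WM=33; [11,22) fires=5
i=8 t=43 v=9: → [33,44); WM=41
i=9 t=49 v=6: → [44,55); WM=47; [33,44) fires=2
i=10 t=28 v=6: DROP (t<47-3); WM=47
i=11 t=24 v=4: DROP (t<47-3); WM=47
i=12 t=34 v=7: DROP (t<47-3); WM=47
i=13 t=44 v=6: → [44,55); WM=47
i=14 t=50 v=4: → [44,55); WM=48
i=15 t=50 v=5: → [44,55); WM=48
i=16 t=51 v=2: → [44,55); WM=49
i=17 t=54 v=1: → [44,55); WM=52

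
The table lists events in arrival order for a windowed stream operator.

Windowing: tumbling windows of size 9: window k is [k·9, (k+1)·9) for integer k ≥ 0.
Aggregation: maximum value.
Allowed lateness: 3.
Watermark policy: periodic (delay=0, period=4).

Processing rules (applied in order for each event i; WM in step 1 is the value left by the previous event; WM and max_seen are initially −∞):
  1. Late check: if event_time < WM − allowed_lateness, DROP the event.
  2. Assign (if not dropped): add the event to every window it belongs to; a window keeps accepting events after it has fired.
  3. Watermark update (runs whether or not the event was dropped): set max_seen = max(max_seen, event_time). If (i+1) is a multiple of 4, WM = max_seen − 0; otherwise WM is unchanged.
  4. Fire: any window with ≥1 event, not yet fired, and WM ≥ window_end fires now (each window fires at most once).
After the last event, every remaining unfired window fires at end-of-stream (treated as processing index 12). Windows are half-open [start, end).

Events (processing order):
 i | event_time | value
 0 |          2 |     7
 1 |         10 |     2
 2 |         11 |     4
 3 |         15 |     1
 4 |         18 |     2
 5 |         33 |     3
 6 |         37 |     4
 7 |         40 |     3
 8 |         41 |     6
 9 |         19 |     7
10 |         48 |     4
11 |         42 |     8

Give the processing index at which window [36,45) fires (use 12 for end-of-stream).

11

i=0 t=2 v=7: → [0,9); WM=−∞
i=1 t=10 v=2: → [9,18); WM=−∞
i=2 t=11 v=4: → [9,18); WM=−∞
i=3 t=15 v=1: → [9,18); WM=15; [0,9) fires=7
i=4 t=18 v=2: → [18,27); WM=15
i=5 t=33 v=3: → [27,36); WM=15
i=6 t=37 v=4: → [36,45); WM=15
i=7 t=40 v=3: → [36,45); WM=40; [9,18) fires=4 [18,27) fires=2 [27,36) fires=3
i=8 t=41 v=6: → [36,45); WM=40
i=9 t=19 v=7: DROP (t<40-3); WM=40
i=10 t=48 v=4: → [45,54); WM=40
i=11 t=42 v=8: → [36,45); WM=48; [36,45) fires=8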